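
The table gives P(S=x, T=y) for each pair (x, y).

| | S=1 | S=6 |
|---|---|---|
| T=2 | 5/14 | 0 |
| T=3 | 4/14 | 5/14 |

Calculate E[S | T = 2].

1

P(T = 2) = 5/14.
Σ S·P over the event = 1·(5/14) = 5/14.
E[S | T = 2] = (5/14) / (5/14) = 1.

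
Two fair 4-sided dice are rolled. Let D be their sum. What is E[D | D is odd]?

P(D is odd) = 1/2.
Σ over the event: 3·1/8 + 5·1/4 + 7·1/8 = 5/2.
E[D | D is odd] = (5/2) / (1/2) = 5.

5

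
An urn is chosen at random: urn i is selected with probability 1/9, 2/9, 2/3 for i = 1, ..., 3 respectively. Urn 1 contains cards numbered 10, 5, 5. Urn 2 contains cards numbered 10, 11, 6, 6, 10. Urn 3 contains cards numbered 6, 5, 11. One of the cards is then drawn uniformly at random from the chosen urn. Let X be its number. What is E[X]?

E[X | urn 1] = (10+5+5)/3 = 20/3.
E[X | urn 2] = (10+11+6+6+10)/5 = 43/5.
E[X | urn 3] = (6+5+11)/3 = 22/3.
By the law of total expectation,
E[X] = (1/9)·(20/3) + (2/9)·(43/5) + (2/3)·(22/3) = 1018/135.

1018/135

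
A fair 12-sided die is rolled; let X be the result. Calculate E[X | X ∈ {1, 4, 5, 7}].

P(X ∈ {1, 4, 5, 7}) = 1/3.
Σ over the event: 1·1/12 + 4·1/12 + 5·1/12 + 7·1/12 = 17/12.
E[X | X ∈ {1, 4, 5, 7}] = (17/12) / (1/3) = 17/4.

17/4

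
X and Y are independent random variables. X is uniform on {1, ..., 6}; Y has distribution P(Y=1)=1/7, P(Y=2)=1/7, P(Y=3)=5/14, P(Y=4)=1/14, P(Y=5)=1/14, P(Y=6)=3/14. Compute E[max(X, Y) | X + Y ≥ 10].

71/12

P(X + Y ≥ 10) = 1/7.
Summing max(X,Y)·P(x,y) over outcomes with X + Y ≥ 10 gives 71/84.
E[max(X, Y) | X + Y ≥ 10] = (71/84) / (1/7) = 71/12.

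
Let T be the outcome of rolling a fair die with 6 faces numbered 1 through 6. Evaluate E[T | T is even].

4

Given T is even, T is equally likely to be any of {2, 4, 6}.
E[T | T is even] = (2 + 4 + 6) / 3 = 4.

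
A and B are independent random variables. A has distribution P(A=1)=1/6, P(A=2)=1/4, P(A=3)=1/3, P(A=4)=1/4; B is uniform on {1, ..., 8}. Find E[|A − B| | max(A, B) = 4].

P(max(A, B) = 4) = 7/32.
Summing |A−B|·P(x,y) over outcomes with max(A, B) = 4 gives 17/48.
E[|A − B| | max(A, B) = 4] = (17/48) / (7/32) = 34/21.

34/21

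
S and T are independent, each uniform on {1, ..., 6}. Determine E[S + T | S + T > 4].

P(S + T > 4) = 5/6.
Summing (S+T)·P(x,y) over outcomes with S + T > 4 gives 58/9.
E[S + T | S + T > 4] = (58/9) / (5/6) = 116/15.

116/15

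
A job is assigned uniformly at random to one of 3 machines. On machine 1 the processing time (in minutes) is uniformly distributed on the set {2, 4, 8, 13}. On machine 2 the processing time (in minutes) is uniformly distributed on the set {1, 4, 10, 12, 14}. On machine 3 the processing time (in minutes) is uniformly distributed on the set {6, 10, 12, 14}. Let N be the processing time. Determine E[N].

E[N | machine 1] = (2+4+8+13)/4 = 27/4.
E[N | machine 2] = (1+4+10+12+14)/5 = 41/5.
E[N | machine 3] = (6+10+12+14)/4 = 21/2.
By the law of total expectation,
E[N] = (1/3)·(27/4) + (1/3)·(41/5) + (1/3)·(21/2) = 509/60.

509/60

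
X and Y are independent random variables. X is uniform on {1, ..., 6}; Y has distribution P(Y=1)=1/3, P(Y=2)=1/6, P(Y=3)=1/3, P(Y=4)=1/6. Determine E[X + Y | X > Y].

P(X > Y) = 11/18.
Summing (X+Y)·P(x,y) over outcomes with X > Y gives 143/36.
E[X + Y | X > Y] = (143/36) / (11/18) = 13/2.

13/2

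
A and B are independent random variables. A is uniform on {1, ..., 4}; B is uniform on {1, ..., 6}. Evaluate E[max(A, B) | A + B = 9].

11/2

P(A + B = 9) = 1/12.
Summing max(A,B)·P(x,y) over outcomes with A + B = 9 gives 11/24.
E[max(A, B) | A + B = 9] = (11/24) / (1/12) = 11/2.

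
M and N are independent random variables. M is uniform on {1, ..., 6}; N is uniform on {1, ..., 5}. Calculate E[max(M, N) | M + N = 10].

Outcomes with M + N = 10: (5,5), (6,4), each with probability 1/30.
E[max(M, N) | M + N = 10] = (5 + 6) / 2 = 11/2.

11/2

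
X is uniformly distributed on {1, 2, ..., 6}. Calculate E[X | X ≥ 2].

4

Given X ≥ 2, X is equally likely to be any of {2, 3, 4, 5, 6}.
E[X | X ≥ 2] = (2 + 3 + 4 + 5 + 6) / 5 = 4.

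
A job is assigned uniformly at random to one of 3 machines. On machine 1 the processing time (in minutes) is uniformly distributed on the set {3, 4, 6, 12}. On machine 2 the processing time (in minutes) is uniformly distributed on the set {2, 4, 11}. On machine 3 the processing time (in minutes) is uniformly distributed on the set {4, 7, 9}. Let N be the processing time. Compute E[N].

E[N | machine 1] = (3+4+6+12)/4 = 25/4.
E[N | machine 2] = (2+4+11)/3 = 17/3.
E[N | machine 3] = (4+7+9)/3 = 20/3.
E[N] = (1/3)·(25/4) + (1/3)·(17/3) + (1/3)·(20/3) = 223/36.

223/36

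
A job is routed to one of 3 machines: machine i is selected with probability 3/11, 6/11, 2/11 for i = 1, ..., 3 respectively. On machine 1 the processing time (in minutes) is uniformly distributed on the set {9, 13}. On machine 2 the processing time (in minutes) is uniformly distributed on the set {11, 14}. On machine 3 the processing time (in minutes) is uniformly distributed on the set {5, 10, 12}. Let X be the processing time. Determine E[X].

E[X | machine 1] = (9+13)/2 = 11.
E[X | machine 2] = (11+14)/2 = 25/2.
E[X | machine 3] = (5+10+12)/3 = 9.
E[X] = (3/11)·(11) + (6/11)·(25/2) + (2/11)·(9) = 126/11.

126/11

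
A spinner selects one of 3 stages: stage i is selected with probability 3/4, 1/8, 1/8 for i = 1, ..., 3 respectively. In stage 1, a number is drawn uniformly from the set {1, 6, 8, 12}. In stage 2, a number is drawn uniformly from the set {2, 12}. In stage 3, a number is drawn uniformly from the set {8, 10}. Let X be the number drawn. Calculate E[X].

113/16

E[X | stage 1] = (1+6+8+12)/4 = 27/4.
E[X | stage 2] = (2+12)/2 = 7.
E[X | stage 3] = (8+10)/2 = 9.
By the law of total expectation,
E[X] = (3/4)·(27/4) + (1/8)·(7) + (1/8)·(9) = 113/16.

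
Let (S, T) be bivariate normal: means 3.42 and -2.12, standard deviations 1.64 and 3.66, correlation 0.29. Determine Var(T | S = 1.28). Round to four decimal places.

Var(T | S=x) = (1 − ρ²)·σ_T².
Var(T | S=1.28) = (3.66)²·(1 − (0.29)²) = 13.3956·0.9159 = 12.2690.

12.2690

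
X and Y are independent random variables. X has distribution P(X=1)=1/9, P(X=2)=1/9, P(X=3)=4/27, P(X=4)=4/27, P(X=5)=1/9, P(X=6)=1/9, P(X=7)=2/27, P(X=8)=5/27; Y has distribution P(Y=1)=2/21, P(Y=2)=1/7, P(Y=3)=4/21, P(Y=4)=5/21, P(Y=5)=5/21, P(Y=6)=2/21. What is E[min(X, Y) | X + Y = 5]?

71/47

P(X + Y = 5) = 47/567.
Summing min(X,Y)·P(x,y) over outcomes with X + Y = 5 gives 71/567.
E[min(X, Y) | X + Y = 5] = (71/567) / (47/567) = 71/47.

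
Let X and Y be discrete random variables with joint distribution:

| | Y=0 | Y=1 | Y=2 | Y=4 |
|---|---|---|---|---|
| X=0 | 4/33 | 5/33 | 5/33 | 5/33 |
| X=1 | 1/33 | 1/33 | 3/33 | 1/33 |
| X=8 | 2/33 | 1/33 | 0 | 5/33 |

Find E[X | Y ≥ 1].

P(Y ≥ 1) = 26/33.
Σ X·P over the event = 0·(5/33) + 0·(5/33) + 0·(5/33) + 1·(1/33) + 1·(3/33) + 1·(1/33) + 8·(1/33) + 8·(5/33) = 53/33.
E[X | Y ≥ 1] = (53/33) / (26/33) = 53/26.

53/26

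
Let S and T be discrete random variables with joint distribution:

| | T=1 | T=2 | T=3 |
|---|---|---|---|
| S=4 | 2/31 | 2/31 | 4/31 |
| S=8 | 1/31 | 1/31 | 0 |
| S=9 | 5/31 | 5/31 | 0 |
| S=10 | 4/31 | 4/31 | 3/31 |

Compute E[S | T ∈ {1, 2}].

101/12

P(T ∈ {1, 2}) = 24/31.
Σ S·P over the event = 4·(2/31) + 4·(2/31) + 8·(1/31) + 8·(1/31) + 9·(5/31) + 9·(5/31) + 10·(4/31) + 10·(4/31) = 202/31.
E[S | T ∈ {1, 2}] = (202/31) / (24/31) = 101/12.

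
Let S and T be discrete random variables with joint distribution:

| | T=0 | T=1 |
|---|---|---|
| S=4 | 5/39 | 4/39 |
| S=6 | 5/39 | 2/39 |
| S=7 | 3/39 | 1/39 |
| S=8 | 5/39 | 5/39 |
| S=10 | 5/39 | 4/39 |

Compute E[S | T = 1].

P(T = 1) = 16/39.
Summing S·P(S=x,T=y) over the conditioning event gives 115/39.
E[S | T = 1] = (115/39) / (16/39) = 115/16.

115/16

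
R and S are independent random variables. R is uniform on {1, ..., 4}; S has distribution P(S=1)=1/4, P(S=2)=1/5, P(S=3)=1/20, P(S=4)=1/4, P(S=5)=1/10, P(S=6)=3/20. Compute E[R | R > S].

P(R > S) = 3/10.
Summing R·P(x,y) over outcomes with R > S gives 77/80.
E[R | R > S] = (77/80) / (3/10) = 77/24.

77/24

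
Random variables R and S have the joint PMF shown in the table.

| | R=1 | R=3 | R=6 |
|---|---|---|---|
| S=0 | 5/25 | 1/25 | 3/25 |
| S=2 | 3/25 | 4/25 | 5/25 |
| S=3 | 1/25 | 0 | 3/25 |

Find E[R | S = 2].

P(S = 2) = 12/25.
Σ R·P over the event = 1·(3/25) + 3·(4/25) + 6·(5/25) = 9/5.
E[R | S = 2] = (9/5) / (12/25) = 15/4.

15/4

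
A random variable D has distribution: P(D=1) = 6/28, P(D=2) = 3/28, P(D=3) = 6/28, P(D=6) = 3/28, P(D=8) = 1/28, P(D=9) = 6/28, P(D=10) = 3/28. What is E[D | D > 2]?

128/19

P(D > 2) = 19/28.
Σ over the event: 3·3/14 + 6·3/28 + 8·1/28 + 9·3/14 + 10·3/28 = 32/7.
E[D | D > 2] = (32/7) / (19/28) = 128/19.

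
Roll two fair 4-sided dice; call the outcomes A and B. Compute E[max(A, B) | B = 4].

P(B = 4) = 1/4.
Summing max(A,B)·P(x,y) over outcomes with B = 4 gives 1.
E[max(A, B) | B = 4] = (1) / (1/4) = 4.

4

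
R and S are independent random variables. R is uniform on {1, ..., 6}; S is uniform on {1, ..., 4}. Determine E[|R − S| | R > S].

P(R > S) = 7/12.
Summing |R−S|·P(x,y) over outcomes with R > S gives 17/12.
E[|R − S| | R > S] = (17/12) / (7/12) = 17/7.

17/7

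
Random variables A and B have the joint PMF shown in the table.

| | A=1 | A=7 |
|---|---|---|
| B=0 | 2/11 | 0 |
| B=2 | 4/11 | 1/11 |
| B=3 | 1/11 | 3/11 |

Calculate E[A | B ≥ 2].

P(B ≥ 2) = 9/11.
Σ A·P over the event = 1·(4/11) + 1·(1/11) + 7·(1/11) + 7·(3/11) = 3.
E[A | B ≥ 2] = (3) / (9/11) = 11/3.

11/3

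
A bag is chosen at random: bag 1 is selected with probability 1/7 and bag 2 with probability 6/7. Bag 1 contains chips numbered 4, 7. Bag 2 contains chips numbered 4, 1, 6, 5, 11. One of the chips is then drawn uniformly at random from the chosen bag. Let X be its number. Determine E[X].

379/70

E[X | bag 1] = (4+7)/2 = 11/2.
E[X | bag 2] = (4+1+6+5+11)/5 = 27/5.
By the law of total expectation,
E[X] = (1/7)·(11/2) + (6/7)·(27/5) = 379/70.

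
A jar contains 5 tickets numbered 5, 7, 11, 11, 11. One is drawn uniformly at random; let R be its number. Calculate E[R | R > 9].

P(R > 9) = 3/5.
Σ over the event: 11·3/5 = 33/5.
E[R | R > 9] = (33/5) / (3/5) = 11.

11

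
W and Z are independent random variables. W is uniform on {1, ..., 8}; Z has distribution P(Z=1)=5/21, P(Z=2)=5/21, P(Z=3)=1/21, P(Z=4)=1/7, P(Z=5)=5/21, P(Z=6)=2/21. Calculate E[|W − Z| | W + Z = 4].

12/11

P(W + Z = 4) = 11/168.
Summing |W−Z|·P(x,y) over outcomes with W + Z = 4 gives 1/14.
E[|W − Z| | W + Z = 4] = (1/14) / (11/168) = 12/11.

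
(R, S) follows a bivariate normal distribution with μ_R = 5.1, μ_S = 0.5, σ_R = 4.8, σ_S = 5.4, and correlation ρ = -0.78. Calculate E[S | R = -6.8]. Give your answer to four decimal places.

The regression of S on R has slope ρ·σ_S/σ_R and passes through (μ_R, μ_S).
E[S | R=-6.8] = 0.5 + (-0.78)·(5.4/4.8)·(-6.8 − (5.1)) = 0.5 + (-0.8775)·(-11.9) = 10.9423.

10.9423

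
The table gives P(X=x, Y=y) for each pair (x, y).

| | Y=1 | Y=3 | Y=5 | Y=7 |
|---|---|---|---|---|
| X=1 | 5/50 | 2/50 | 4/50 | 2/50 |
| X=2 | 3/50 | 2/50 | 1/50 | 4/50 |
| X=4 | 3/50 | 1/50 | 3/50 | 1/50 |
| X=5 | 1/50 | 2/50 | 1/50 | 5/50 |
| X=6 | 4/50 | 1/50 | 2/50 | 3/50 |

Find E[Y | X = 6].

19/5

P(X = 6) = 1/5.
Σ Y·P over the event = 1·(4/50) + 3·(1/50) + 5·(2/50) + 7·(3/50) = 19/25.
E[Y | X = 6] = (19/25) / (1/5) = 19/5.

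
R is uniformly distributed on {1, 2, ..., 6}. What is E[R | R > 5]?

6

Given R > 5, R is equally likely to be any of {6}.
E[R | R > 5] = (6) / 1 = 6.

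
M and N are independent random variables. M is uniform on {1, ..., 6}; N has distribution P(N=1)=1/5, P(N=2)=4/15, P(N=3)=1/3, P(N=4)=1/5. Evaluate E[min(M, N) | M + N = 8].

P(M + N = 8) = 2/15.
Summing min(M,N)·P(x,y) over outcomes with M + N = 8 gives 7/18.
E[min(M, N) | M + N = 8] = (7/18) / (2/15) = 35/12.

35/12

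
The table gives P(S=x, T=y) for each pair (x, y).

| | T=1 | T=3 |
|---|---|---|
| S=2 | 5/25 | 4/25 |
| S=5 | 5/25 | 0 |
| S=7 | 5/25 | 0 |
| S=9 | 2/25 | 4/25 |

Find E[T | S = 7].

P(S = 7) = 1/5.
Σ T·P over the event = 1·(5/25) = 1/5.
E[T | S = 7] = (1/5) / (1/5) = 1.

1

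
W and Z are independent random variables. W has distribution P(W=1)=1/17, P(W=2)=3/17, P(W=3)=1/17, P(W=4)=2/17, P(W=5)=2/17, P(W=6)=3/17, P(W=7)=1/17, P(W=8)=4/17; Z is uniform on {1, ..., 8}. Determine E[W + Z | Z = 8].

P(Z = 8) = 1/8.
Summing (W+Z)·P(x,y) over outcomes with Z = 8 gives 13/8.
E[W + Z | Z = 8] = (13/8) / (1/8) = 13.

13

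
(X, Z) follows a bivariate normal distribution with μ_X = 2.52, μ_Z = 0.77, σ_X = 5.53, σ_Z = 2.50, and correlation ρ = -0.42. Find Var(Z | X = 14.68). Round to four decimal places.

5.1475

Var(Z | X=x) = (1 − ρ²)·σ_Z².
Var(Z | X=14.68) = (2.50)²·(1 − (-0.42)²) = 6.25·0.8236 = 5.1475.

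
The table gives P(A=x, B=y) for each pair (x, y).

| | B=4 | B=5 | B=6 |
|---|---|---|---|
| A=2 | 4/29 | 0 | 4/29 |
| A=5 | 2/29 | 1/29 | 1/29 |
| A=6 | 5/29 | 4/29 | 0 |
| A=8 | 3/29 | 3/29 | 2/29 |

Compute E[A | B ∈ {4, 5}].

125/22

P(B ∈ {4, 5}) = 22/29.
Σ A·P over the event = 2·(4/29) + 5·(2/29) + 5·(1/29) + 6·(5/29) + 6·(4/29) + 8·(3/29) + 8·(3/29) = 125/29.
E[A | B ∈ {4, 5}] = (125/29) / (22/29) = 125/22.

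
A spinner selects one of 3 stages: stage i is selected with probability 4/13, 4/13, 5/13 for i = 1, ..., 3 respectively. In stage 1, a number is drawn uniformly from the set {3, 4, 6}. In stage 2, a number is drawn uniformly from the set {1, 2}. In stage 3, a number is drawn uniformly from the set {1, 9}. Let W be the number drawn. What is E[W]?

145/39

E[W | stage 1] = (3+4+6)/3 = 13/3.
E[W | stage 2] = (1+2)/2 = 3/2.
E[W | stage 3] = (1+9)/2 = 5.
E[W] = (4/13)·(13/3) + (4/13)·(3/2) + (5/13)·(5) = 145/39.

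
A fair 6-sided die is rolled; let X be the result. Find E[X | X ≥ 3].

Given X ≥ 3, X is equally likely to be any of {3, 4, 5, 6}.
E[X | X ≥ 3] = (3 + 4 + 5 + 6) / 4 = 9/2.

9/2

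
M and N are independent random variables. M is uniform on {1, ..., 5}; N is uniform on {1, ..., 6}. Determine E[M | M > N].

4

Outcomes with M > N: (2,1), (3,1), (3,2), (4,1), (4,2), (4,3), (5,1), (5,2), (5,3), (5,4), each with probability 1/30.
E[M | M > N] = (2 + 3 + 3 + 4 + 4 + 4 + 5 + 5 + 5 + 5) / 10 = 4.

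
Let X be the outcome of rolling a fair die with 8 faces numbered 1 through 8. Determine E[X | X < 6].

Given X < 6, X is equally likely to be any of {1, 2, 3, 4, 5}.
E[X | X < 6] = (1 + 2 + 3 + 4 + 5) / 5 = 3.

3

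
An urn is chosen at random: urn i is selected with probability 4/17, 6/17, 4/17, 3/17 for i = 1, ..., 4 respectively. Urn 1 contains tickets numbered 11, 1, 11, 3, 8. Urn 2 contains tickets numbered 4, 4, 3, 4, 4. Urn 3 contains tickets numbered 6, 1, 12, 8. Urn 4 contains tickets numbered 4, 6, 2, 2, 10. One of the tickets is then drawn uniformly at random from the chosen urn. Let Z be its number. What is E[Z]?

457/85

E[Z | urn 1] = (11+1+11+3+8)/5 = 34/5.
E[Z | urn 2] = (4+4+3+4+4)/5 = 19/5.
E[Z | urn 3] = (6+1+12+8)/4 = 27/4.
E[Z | urn 4] = (4+6+2+2+10)/5 = 24/5.
E[Z] = (4/17)·(34/5) + (6/17)·(19/5) + (4/17)·(27/4) + (3/17)·(24/5) = 457/85.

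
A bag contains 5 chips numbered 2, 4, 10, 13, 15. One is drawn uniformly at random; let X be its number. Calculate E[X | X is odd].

P(X is odd) = 2/5.
Σ over the event: 13·1/5 + 15·1/5 = 28/5.
E[X | X is odd] = (28/5) / (2/5) = 14.

14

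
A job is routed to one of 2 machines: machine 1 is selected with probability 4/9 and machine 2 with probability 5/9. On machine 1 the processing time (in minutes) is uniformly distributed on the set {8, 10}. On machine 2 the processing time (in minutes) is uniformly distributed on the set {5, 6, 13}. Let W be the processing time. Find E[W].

E[W | machine 1] = (8+10)/2 = 9.
E[W | machine 2] = (5+6+13)/3 = 8.
By the law of total expectation,
E[W] = (4/9)·(9) + (5/9)·(8) = 76/9.

76/9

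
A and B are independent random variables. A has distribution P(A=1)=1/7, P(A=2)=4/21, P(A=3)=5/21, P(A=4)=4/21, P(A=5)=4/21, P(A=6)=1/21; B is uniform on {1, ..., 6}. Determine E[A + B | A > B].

P(A > B) = 47/126.
Summing (A+B)·P(x,y) over outcomes with A > B gives 7/3.
E[A + B | A > B] = (7/3) / (47/126) = 294/47.

294/47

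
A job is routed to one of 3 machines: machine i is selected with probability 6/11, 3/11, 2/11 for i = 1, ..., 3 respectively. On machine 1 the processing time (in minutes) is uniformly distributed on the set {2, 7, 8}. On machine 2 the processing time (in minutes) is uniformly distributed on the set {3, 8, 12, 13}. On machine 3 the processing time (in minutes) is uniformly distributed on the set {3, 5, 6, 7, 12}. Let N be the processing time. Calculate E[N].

371/55

E[N | machine 1] = (2+7+8)/3 = 17/3.
E[N | machine 2] = (3+8+12+13)/4 = 9.
E[N | machine 3] = (3+5+6+7+12)/5 = 33/5.
By the law of total expectation,
E[N] = (6/11)·(17/3) + (3/11)·(9) + (2/11)·(33/5) = 371/55.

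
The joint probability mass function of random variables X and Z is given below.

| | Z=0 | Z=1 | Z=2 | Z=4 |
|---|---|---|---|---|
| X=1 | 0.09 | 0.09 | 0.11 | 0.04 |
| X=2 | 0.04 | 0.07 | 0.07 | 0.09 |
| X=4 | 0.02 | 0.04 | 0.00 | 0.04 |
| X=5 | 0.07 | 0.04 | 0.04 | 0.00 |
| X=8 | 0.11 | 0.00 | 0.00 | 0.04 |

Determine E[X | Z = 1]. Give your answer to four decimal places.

2.4583

P(Z = 1) = 0.24.
Σ X·P over the event = 1·(0.09) + 2·(0.07) + 4·(0.04) + 5·(0.04) = 0.59.
E[X | Z = 1] = (0.59) / (0.24) = 2.4583.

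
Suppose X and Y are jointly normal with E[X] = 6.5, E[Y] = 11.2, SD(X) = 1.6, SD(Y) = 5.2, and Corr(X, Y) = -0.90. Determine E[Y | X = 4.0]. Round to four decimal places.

E[Y | X=x] = μ_Y + ρ(σ_Y/σ_X)(x − μ_X) for jointly normal variables.
E[Y | X=4.0] = 11.2 + (-0.90)·(5.2/1.6)·(4.0 − (6.5)) = 11.2 + (-2.925)·(-2.5) = 18.5125.

18.5125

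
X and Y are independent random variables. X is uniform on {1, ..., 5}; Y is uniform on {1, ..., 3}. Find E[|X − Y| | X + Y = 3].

1

P(X + Y = 3) = 2/15.
Summing |X−Y|·P(x,y) over outcomes with X + Y = 3 gives 2/15.
E[|X − Y| | X + Y = 3] = (2/15) / (2/15) = 1.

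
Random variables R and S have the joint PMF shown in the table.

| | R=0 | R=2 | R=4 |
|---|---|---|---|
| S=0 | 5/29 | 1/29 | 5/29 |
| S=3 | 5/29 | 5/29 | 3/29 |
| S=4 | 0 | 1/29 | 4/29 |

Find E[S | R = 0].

3/2

P(R = 0) = 10/29.
Σ S·P over the event = 0·(5/29) + 3·(5/29) = 15/29.
E[S | R = 0] = (15/29) / (10/29) = 3/2.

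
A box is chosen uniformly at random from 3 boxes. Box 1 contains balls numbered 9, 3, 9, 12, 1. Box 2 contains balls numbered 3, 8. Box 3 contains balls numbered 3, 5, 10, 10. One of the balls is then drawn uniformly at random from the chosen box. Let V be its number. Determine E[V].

E[V | box 1] = (9+3+9+12+1)/5 = 34/5.
E[V | box 2] = (3+8)/2 = 11/2.
E[V | box 3] = (3+5+10+10)/4 = 7.
E[V] = (1/3)·(34/5) + (1/3)·(11/2) + (1/3)·(7) = 193/30.

193/30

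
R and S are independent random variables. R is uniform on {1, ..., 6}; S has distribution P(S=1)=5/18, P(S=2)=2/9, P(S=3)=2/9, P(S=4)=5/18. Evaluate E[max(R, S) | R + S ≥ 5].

P(R + S ≥ 5) = 3/4.
Summing max(R,S)·P(x,y) over outcomes with R + S ≥ 5 gives 61/18.
E[max(R, S) | R + S ≥ 5] = (61/18) / (3/4) = 122/27.

122/27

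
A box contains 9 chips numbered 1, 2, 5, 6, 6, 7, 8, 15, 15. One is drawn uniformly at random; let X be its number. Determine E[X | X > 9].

P(X > 9) = 2/9.
Σ over the event: 15·2/9 = 10/3.
E[X | X > 9] = (10/3) / (2/9) = 15.

15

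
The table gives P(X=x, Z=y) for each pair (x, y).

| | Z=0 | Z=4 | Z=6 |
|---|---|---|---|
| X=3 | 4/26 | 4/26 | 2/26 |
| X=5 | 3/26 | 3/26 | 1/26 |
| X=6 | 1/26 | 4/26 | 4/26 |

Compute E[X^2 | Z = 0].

147/8

P(Z = 0) = 4/13.
Summing X^2·P(X=x,Z=y) over the conditioning event gives 147/26.
E[X^2 | Z = 0] = (147/26) / (4/13) = 147/8.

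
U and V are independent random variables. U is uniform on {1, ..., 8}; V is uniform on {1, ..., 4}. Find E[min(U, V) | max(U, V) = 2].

Outcomes with max(U, V) = 2: (1,2), (2,1), (2,2), each with probability 1/32.
E[min(U, V) | max(U, V) = 2] = (1 + 1 + 2) / 3 = 4/3.

4/3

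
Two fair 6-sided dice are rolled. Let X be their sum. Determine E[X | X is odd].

P(X is odd) = 1/2.
Σ over the event: 3·1/18 + 5·1/9 + 7·1/6 + 9·1/9 + 11·1/18 = 7/2.
E[X | X is odd] = (7/2) / (1/2) = 7.

7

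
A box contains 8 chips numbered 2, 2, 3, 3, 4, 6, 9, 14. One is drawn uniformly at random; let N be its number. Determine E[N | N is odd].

P(N is odd) = 3/8.
Σ over the event: 3·1/4 + 9·1/8 = 15/8.
E[N | N is odd] = (15/8) / (3/8) = 5.

5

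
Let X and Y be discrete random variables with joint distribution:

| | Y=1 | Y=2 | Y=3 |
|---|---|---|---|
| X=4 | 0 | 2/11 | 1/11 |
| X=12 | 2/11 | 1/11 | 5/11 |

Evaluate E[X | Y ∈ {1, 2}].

P(Y ∈ {1, 2}) = 5/11.
Σ X·P over the event = 4·(2/11) + 12·(2/11) + 12·(1/11) = 4.
E[X | Y ∈ {1, 2}] = (4) / (5/11) = 44/5.

44/5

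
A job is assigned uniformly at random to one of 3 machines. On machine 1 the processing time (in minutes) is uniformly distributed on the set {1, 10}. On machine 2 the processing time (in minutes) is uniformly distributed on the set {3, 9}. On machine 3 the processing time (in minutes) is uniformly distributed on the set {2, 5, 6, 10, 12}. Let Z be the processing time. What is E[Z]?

E[Z | machine 1] = (1+10)/2 = 11/2.
E[Z | machine 2] = (3+9)/2 = 6.
E[Z | machine 3] = (2+5+6+10+12)/5 = 7.
E[Z] = (1/3)·(11/2) + (1/3)·(6) + (1/3)·(7) = 37/6.

37/6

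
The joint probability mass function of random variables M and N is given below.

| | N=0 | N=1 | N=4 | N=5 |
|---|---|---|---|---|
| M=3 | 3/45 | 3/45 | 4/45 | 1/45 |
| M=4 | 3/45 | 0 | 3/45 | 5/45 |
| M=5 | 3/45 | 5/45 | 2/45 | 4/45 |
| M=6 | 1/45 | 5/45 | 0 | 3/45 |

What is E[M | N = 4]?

34/9

P(N = 4) = 1/5.
Summing M·P(M=x,N=y) over the conditioning event gives 34/45.
E[M | N = 4] = (34/45) / (1/5) = 34/9.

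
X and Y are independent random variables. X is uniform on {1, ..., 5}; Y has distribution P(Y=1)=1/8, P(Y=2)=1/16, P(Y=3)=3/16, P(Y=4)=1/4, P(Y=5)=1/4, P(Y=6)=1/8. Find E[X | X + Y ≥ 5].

74/23

P(X + Y ≥ 5) = 69/80.
Summing X·P(x,y) over outcomes with X + Y ≥ 5 gives 111/40.
E[X | X + Y ≥ 5] = (111/40) / (69/80) = 74/23.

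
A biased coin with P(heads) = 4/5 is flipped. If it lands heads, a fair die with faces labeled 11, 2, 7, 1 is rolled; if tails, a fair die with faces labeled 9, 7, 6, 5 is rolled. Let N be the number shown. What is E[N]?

E[N | heads] = (11+2+7+1)/4 = 21/4.
E[N | tails] = (9+7+6+5)/4 = 27/4.
E[N] = (4/5)·(21/4) + (1/5)·(27/4) = 111/20.

111/20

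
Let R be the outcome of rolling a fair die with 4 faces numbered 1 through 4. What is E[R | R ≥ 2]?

Given R ≥ 2, R is equally likely to be any of {2, 3, 4}.
E[R | R ≥ 2] = (2 + 3 + 4) / 3 = 3.

3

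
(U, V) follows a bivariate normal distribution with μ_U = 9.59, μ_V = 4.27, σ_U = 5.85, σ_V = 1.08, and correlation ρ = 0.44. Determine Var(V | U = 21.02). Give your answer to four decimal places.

0.9406

The conditional variance in a bivariate normal is σ_V²(1 − ρ²), independent of x.
Var(V | U=21.02) = (1.08)²·(1 − (0.44)²) = 1.1664·0.8064 = 0.9406.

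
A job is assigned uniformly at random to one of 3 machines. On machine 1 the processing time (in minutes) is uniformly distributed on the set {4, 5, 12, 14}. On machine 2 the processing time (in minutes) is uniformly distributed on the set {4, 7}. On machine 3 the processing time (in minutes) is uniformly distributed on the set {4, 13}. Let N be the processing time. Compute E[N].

E[N | machine 1] = (4+5+12+14)/4 = 35/4.
E[N | machine 2] = (4+7)/2 = 11/2.
E[N | machine 3] = (4+13)/2 = 17/2.
E[N] = (1/3)·(35/4) + (1/3)·(11/2) + (1/3)·(17/2) = 91/12.

91/12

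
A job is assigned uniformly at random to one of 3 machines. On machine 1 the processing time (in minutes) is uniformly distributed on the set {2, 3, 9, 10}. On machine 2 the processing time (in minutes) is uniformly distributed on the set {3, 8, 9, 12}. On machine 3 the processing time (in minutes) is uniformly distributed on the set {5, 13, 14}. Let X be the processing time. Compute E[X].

E[X | machine 1] = (2+3+9+10)/4 = 6.
E[X | machine 2] = (3+8+9+12)/4 = 8.
E[X | machine 3] = (5+13+14)/3 = 32/3.
By the law of total expectation,
E[X] = (1/3)·(6) + (1/3)·(8) + (1/3)·(32/3) = 74/9.

74/9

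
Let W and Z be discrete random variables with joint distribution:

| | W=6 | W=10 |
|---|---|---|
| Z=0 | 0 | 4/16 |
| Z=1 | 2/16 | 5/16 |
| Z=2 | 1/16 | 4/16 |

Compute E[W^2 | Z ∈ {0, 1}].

P(Z ∈ {0, 1}) = 11/16.
Σ W^2·P over the event = 36·(2/16) + 100·(4/16) + 100·(5/16) = 243/4.
E[W^2 | Z ∈ {0, 1}] = (243/4) / (11/16) = 972/11.

972/11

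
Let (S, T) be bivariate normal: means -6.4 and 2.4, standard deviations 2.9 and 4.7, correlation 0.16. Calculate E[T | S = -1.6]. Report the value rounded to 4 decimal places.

For a bivariate normal, E[T | S=x] = μ_T + ρ·(σ_T/σ_S)·(x − μ_S).
E[T | S=-1.6] = 2.4 + (0.16)·(4.7/2.9)·(-1.6 − (-6.4)) = 2.4 + (0.25931)·(4.8) = 3.6447.

3.6447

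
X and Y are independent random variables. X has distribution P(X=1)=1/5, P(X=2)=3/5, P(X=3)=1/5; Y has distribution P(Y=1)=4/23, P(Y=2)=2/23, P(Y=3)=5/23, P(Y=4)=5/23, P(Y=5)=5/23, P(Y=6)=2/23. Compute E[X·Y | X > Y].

8/3

P(X > Y) = 18/115.
Summing XY·P(x,y) over outcomes with X > Y gives 48/115.
E[X·Y | X > Y] = (48/115) / (18/115) = 8/3.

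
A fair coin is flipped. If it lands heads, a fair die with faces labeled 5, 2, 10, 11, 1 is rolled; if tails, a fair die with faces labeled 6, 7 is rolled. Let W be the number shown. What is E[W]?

E[W | heads] = (5+2+10+11+1)/5 = 29/5.
E[W | tails] = (6+7)/2 = 13/2.
E[W] = (1/2)·(29/5) + (1/2)·(13/2) = 123/20.

123/20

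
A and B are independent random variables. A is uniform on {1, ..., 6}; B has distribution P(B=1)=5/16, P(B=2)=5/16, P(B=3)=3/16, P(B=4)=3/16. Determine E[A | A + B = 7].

P(A + B = 7) = 1/6.
Summing A·P(x,y) over outcomes with A + B = 7 gives 19/24.
E[A | A + B = 7] = (19/24) / (1/6) = 19/4.

19/4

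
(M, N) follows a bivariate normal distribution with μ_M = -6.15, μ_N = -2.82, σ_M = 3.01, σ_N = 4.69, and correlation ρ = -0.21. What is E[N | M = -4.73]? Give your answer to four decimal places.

The regression of N on M has slope ρ·σ_N/σ_M and passes through (μ_M, μ_N).
E[N | M=-4.73] = -2.82 + (-0.21)·(4.69/3.01)·(-4.73 − (-6.15)) = -2.82 + (-0.32721)·(1.42) = -3.2846.

-3.2846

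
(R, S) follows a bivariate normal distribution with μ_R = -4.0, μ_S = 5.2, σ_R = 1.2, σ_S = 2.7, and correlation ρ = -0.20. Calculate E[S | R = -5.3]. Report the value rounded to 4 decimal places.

5.7850

The regression of S on R has slope ρ·σ_S/σ_R and passes through (μ_R, μ_S).
E[S | R=-5.3] = 5.2 + (-0.20)·(2.7/1.2)·(-5.3 − (-4.0)) = 5.2 + (-0.45)·(-1.3) = 5.7850.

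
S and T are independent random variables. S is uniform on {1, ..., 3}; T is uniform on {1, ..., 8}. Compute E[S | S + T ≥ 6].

32/15

P(S + T ≥ 6) = 5/8.
Summing S·P(x,y) over outcomes with S + T ≥ 6 gives 4/3.
E[S | S + T ≥ 6] = (4/3) / (5/8) = 32/15.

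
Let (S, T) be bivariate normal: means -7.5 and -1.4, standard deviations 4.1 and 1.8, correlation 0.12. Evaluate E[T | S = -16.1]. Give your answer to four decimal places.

-1.8531

For a bivariate normal, E[T | S=x] = μ_T + ρ·(σ_T/σ_S)·(x − μ_S).
E[T | S=-16.1] = -1.4 + (0.12)·(1.8/4.1)·(-16.1 − (-7.5)) = -1.4 + (0.052683)·(-8.6) = -1.8531.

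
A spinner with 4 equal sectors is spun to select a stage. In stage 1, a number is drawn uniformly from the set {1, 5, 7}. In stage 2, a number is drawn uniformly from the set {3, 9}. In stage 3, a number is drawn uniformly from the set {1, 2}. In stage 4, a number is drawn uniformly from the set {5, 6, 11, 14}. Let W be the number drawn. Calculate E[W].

E[W | stage 1] = (1+5+7)/3 = 13/3.
E[W | stage 2] = (3+9)/2 = 6.
E[W | stage 3] = (1+2)/2 = 3/2.
E[W | stage 4] = (5+6+11+14)/4 = 9.
E[W] = (1/4)·(13/3) + (1/4)·(6) + (1/4)·(3/2) + (1/4)·(9) = 125/24.

125/24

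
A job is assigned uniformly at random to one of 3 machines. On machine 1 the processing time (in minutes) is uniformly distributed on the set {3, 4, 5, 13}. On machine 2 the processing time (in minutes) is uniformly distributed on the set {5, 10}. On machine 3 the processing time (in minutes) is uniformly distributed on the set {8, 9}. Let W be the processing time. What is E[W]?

89/12

E[W | machine 1] = (3+4+5+13)/4 = 25/4.
E[W | machine 2] = (5+10)/2 = 15/2.
E[W | machine 3] = (8+9)/2 = 17/2.
E[W] = (1/3)·(25/4) + (1/3)·(15/2) + (1/3)·(17/2) = 89/12.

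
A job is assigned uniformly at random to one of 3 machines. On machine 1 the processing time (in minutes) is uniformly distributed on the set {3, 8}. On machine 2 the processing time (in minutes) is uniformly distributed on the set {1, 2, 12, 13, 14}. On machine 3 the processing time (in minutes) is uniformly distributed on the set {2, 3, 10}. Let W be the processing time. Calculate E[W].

E[W | machine 1] = (3+8)/2 = 11/2.
E[W | machine 2] = (1+2+12+13+14)/5 = 42/5.
E[W | machine 3] = (2+3+10)/3 = 5.
By the law of total expectation,
E[W] = (1/3)·(11/2) + (1/3)·(42/5) + (1/3)·(5) = 63/10.

63/10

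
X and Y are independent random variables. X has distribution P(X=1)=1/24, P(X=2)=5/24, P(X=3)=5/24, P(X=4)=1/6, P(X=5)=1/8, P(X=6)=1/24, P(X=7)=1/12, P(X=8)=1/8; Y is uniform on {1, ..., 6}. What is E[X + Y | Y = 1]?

125/24

P(Y = 1) = 1/6.
Summing (X+Y)·P(x,y) over outcomes with Y = 1 gives 125/144.
E[X + Y | Y = 1] = (125/144) / (1/6) = 125/24.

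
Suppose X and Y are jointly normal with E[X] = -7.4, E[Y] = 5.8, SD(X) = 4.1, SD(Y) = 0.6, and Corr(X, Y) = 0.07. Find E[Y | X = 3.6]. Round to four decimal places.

The regression of Y on X has slope ρ·σ_Y/σ_X and passes through (μ_X, μ_Y).
E[Y | X=3.6] = 5.8 + (0.07)·(0.6/4.1)·(3.6 − (-7.4)) = 5.8 + (0.010244)·(11) = 5.9127.

5.9127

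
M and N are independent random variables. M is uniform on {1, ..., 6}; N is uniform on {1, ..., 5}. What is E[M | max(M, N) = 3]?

Outcomes with max(M, N) = 3: (1,3), (2,3), (3,1), (3,2), (3,3), each with probability 1/30.
E[M | max(M, N) = 3] = (1 + 2 + 3 + 3 + 3) / 5 = 12/5.

12/5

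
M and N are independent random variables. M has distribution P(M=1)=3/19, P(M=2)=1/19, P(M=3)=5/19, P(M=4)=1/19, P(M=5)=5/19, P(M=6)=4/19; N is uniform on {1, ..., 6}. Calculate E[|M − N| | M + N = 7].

P(M + N = 7) = 1/6.
Summing |M−N|·P(x,y) over outcomes with M + N = 7 gives 59/114.
E[|M − N| | M + N = 7] = (59/114) / (1/6) = 59/19.

59/19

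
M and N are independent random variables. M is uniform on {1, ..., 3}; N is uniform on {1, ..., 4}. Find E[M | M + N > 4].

7/3

P(M + N > 4) = 1/2.
Summing M·P(x,y) over outcomes with M + N > 4 gives 7/6.
E[M | M + N > 4] = (7/6) / (1/2) = 7/3.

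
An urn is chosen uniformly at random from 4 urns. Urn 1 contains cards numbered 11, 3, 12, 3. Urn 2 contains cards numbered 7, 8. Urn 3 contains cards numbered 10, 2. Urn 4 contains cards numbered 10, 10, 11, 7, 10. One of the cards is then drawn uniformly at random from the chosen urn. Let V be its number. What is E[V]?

607/80

E[V | urn 1] = (11+3+12+3)/4 = 29/4.
E[V | urn 2] = (7+8)/2 = 15/2.
E[V | urn 3] = (10+2)/2 = 6.
E[V | urn 4] = (10+10+11+7+10)/5 = 48/5.
By the law of total expectation,
E[V] = (1/4)·(29/4) + (1/4)·(15/2) + (1/4)·(6) + (1/4)·(48/5) = 607/80.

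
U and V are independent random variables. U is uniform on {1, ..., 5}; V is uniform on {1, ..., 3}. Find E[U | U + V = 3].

Outcomes with U + V = 3: (1,2), (2,1), each with probability 1/15.
E[U | U + V = 3] = (1 + 2) / 2 = 3/2.

3/2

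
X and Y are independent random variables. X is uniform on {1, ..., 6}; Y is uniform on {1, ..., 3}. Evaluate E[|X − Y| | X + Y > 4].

P(X + Y > 4) = 2/3.
Summing |X−Y|·P(x,y) over outcomes with X + Y > 4 gives 29/18.
E[|X − Y| | X + Y > 4] = (29/18) / (2/3) = 29/12.

29/12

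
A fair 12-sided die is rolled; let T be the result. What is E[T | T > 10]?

Given T > 10, T is equally likely to be any of {11, 12}.
E[T | T > 10] = (11 + 12) / 2 = 23/2.

23/2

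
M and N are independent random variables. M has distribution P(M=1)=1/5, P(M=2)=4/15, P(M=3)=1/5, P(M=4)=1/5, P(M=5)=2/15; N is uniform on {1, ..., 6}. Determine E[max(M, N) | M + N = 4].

P(M + N = 4) = 1/9.
Summing max(M,N)·P(x,y) over outcomes with M + N = 4 gives 13/45.
E[max(M, N) | M + N = 4] = (13/45) / (1/9) = 13/5.

13/5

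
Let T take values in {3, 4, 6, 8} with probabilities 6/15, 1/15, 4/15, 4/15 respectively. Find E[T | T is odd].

3

P(T is odd) = 2/5.
Σ over the event: 3·2/5 = 6/5.
E[T | T is odd] = (6/5) / (2/5) = 3.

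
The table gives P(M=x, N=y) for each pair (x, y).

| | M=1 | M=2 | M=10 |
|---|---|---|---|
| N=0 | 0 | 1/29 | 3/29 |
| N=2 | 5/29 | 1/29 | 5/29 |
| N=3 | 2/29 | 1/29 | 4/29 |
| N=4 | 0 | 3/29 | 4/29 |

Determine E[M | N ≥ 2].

P(N ≥ 2) = 25/29.
Σ M·P over the event = 1·(5/29) + 1·(2/29) + 2·(1/29) + 2·(1/29) + 2·(3/29) + 10·(5/29) + 10·(4/29) + 10·(4/29) = 147/29.
E[M | N ≥ 2] = (147/29) / (25/29) = 147/25.

147/25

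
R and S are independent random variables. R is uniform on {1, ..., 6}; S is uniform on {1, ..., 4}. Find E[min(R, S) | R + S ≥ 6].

P(R + S ≥ 6) = 7/12.
Summing min(R,S)·P(x,y) over outcomes with R + S ≥ 6 gives 37/24.
E[min(R, S) | R + S ≥ 6] = (37/24) / (7/12) = 37/14.

37/14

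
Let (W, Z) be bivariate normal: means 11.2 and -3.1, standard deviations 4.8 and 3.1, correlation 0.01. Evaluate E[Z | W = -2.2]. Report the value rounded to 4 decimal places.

The regression of Z on W has slope ρ·σ_Z/σ_W and passes through (μ_W, μ_Z).
E[Z | W=-2.2] = -3.1 + (0.01)·(3.1/4.8)·(-2.2 − (11.2)) = -3.1 + (0.0064583)·(-13.4) = -3.1865.

-3.1865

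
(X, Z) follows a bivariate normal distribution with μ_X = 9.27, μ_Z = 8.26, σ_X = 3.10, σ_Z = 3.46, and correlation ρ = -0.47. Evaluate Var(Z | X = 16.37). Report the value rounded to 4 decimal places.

9.3271

For a bivariate normal, Var(Z | X=x) = σ_Z²(1 − ρ²).
Var(Z | X=16.37) = (3.46)²·(1 − (-0.47)²) = 11.9716·0.7791 = 9.3271.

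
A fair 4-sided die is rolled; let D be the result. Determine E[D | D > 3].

Given D > 3, D is equally likely to be any of {4}.
E[D | D > 3] = (4) / 1 = 4.

4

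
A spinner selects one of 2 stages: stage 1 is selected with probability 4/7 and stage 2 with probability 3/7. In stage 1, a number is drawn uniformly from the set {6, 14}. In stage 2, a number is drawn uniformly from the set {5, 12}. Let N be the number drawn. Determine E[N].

131/14

E[N | stage 1] = (6+14)/2 = 10.
E[N | stage 2] = (5+12)/2 = 17/2.
By the law of total expectation,
E[N] = (4/7)·(10) + (3/7)·(17/2) = 131/14.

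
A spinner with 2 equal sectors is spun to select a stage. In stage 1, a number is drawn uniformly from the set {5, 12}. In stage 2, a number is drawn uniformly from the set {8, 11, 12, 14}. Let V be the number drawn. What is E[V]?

E[V | stage 1] = (5+12)/2 = 17/2.
E[V | stage 2] = (8+11+12+14)/4 = 45/4.
E[V] = (1/2)·(17/2) + (1/2)·(45/4) = 79/8.

79/8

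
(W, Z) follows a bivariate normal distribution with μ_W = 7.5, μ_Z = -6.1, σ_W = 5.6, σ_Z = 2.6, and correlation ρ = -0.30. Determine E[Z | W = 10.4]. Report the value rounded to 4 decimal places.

-6.5039

E[Z | W=x] = μ_Z + ρ(σ_Z/σ_W)(x − μ_W) for jointly normal variables.
E[Z | W=10.4] = -6.1 + (-0.30)·(2.6/5.6)·(10.4 − (7.5)) = -6.1 + (-0.13929)·(2.9) = -6.5039.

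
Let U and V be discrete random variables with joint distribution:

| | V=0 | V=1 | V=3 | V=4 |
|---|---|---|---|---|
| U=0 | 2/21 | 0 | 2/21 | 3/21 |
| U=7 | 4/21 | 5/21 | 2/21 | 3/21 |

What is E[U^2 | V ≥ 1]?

P(V ≥ 1) = 5/7.
Σ U^2·P over the event = 0·(2/21) + 0·(3/21) + 49·(5/21) + 49·(2/21) + 49·(3/21) = 70/3.
E[U^2 | V ≥ 1] = (70/3) / (5/7) = 98/3.

98/3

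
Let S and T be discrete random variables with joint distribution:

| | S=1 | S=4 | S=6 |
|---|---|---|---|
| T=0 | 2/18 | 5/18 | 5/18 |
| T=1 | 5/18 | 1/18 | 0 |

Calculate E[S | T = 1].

P(T = 1) = 1/3.
Σ S·P over the event = 1·(5/18) + 4·(1/18) = 1/2.
E[S | T = 1] = (1/2) / (1/3) = 3/2.

3/2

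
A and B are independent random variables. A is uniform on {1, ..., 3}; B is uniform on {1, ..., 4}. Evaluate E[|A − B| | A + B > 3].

Outcomes with A + B > 3: (1,3), (1,4), (2,2), (2,3), (2,4), (3,1), (3,2), (3,3), (3,4), each with probability 1/12.
E[|A − B| | A + B > 3] = (2 + 3 + 0 + 1 + 2 + 2 + 1 + 0 + 1) / 9 = 4/3.

4/3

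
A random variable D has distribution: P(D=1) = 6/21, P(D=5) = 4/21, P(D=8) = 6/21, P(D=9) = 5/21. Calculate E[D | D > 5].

P(D > 5) = 11/21.
Σ over the event: 8·2/7 + 9·5/21 = 31/7.
E[D | D > 5] = (31/7) / (11/21) = 93/11.

93/11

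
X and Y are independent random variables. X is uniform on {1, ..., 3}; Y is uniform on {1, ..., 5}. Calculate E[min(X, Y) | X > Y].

P(X > Y) = 1/5.
Summing min(X,Y)·P(x,y) over outcomes with X > Y gives 4/15.
E[min(X, Y) | X > Y] = (4/15) / (1/5) = 4/3.

4/3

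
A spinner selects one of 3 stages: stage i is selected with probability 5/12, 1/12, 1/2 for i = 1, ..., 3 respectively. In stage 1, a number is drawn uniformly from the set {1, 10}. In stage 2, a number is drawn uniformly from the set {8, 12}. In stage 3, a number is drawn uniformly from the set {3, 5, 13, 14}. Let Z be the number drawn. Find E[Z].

15/2

E[Z | stage 1] = (1+10)/2 = 11/2.
E[Z | stage 2] = (8+12)/2 = 10.
E[Z | stage 3] = (3+5+13+14)/4 = 35/4.
E[Z] = (5/12)·(11/2) + (1/12)·(10) + (1/2)·(35/4) = 15/2.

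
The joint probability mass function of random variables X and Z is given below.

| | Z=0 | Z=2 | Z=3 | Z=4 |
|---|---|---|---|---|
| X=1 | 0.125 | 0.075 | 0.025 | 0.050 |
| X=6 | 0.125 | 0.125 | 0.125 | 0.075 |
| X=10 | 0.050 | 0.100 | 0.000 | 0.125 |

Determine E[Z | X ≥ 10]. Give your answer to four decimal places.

P(X ≥ 10) = 0.275.
Σ Z·P over the event = 0·(0.050) + 2·(0.100) + 4·(0.125) = 0.700.
E[Z | X ≥ 10] = (0.700) / (0.275) = 2.5455.

2.5455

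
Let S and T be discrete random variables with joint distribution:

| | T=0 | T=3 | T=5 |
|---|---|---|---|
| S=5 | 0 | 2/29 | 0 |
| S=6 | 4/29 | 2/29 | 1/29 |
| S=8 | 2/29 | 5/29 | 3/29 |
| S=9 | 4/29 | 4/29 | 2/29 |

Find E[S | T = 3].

98/13

P(T = 3) = 13/29.
Summing S·P(S=x,T=y) over the conditioning event gives 98/29.
E[S | T = 3] = (98/29) / (13/29) = 98/13.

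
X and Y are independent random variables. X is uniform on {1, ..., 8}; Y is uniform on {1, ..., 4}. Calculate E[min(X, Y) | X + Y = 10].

3

Outcomes with X + Y = 10: (6,4), (7,3), (8,2), each with probability 1/32.
E[min(X, Y) | X + Y = 10] = (4 + 3 + 2) / 3 = 3.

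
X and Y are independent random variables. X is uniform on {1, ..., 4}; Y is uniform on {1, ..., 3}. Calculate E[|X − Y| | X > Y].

Outcomes with X > Y: (2,1), (3,1), (3,2), (4,1), (4,2), (4,3), each with probability 1/12.
E[|X − Y| | X > Y] = (1 + 2 + 1 + 3 + 2 + 1) / 6 = 5/3.

5/3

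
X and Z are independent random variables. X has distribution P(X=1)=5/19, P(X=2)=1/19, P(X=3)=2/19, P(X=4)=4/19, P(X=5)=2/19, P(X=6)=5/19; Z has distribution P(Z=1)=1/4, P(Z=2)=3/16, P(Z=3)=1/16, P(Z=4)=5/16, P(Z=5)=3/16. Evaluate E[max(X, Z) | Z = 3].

80/19

P(Z = 3) = 1/16.
Summing max(X,Z)·P(x,y) over outcomes with Z = 3 gives 5/19.
E[max(X, Z) | Z = 3] = (5/19) / (1/16) = 80/19.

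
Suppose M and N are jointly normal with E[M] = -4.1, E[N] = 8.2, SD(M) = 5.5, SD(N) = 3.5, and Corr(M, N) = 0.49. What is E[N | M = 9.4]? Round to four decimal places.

12.4095

For a bivariate normal, E[N | M=x] = μ_N + ρ·(σ_N/σ_M)·(x − μ_M).
E[N | M=9.4] = 8.2 + (0.49)·(3.5/5.5)·(9.4 − (-4.1)) = 8.2 + (0.311818)·(13.5) = 12.4095.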